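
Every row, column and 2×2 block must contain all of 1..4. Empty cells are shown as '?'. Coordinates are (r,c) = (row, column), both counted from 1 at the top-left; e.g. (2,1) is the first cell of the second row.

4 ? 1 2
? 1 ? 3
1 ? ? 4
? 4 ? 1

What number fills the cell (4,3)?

2

(1,2) = 3 (sole candidate).
(2,1) = 2 (sole candidate).
(2,3) = 4 (sole candidate).
(3,2) = 2 (sole candidate).
(3,3) = 3 (sole candidate).
(4,1) = 3 (sole candidate).
(4,3) = 2: row 4 has {1,3,4}; col 3 has {1,3,4}; box has {1,3,4} → only 2 remains.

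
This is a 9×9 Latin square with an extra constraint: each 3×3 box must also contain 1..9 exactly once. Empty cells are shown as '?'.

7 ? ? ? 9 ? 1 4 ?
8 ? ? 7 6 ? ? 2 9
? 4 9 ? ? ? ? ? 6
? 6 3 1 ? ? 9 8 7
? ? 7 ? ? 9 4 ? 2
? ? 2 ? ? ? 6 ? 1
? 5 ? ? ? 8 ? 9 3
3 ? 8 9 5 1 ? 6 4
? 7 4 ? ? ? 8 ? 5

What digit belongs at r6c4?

5

r1c9 = 8: row 1 has {1,4,7,9}; col 9 has {1,2,3,4,5,6,7,9}; box has {1,2,4,6,9} → only 8 remains.
r8c2 = 2: row 8 has {1,3,4,5,6,8,9}; col 2 has {4,5,6,7}; box has {3,4,5,7,8} → only 2 remains.
r8c7 = 7: row 8 has {1,2,3,4,5,6,8,9}; col 7 has {1,4,6,8,9}; box has {3,4,5,6,8,9} → only 7 remains.
r9c8 = 1: row 9 has {4,5,7,8}; col 8 has {2,4,6,8,9}; box has {3,4,5,6,7,8,9} → only 1 remains.
r1c2 = 3: row 1 has {1,4,7,8,9}; col 2 has {2,4,5,6,7}; box has {4,7,8,9} → only 3 remains.
r2c2 = 1: row 2 has {2,6,7,8,9}; col 2 has {2,3,4,5,6,7}; box has {3,4,7,8,9} → only 1 remains.
r2c3 = 5: row 2 has {1,2,6,7,8,9}; col 3 has {2,3,4,7,8,9}; box has {1,3,4,7,8,9} → only 5 remains.
r2c7 = 3: row 2 has {1,2,5,6,7,8,9}; col 7 has {1,4,6,7,8,9}; box has {1,2,4,6,8,9} → only 3 remains.
r3c1 = 2: row 3 has {4,6,9}; col 1 has {3,7,8}; box has {1,3,4,5,7,8,9} → only 2 remains.
r3c7 = 5: row 3 has {2,4,6,9}; col 7 has {1,3,4,6,7,8,9}; box has {1,2,3,4,6,8,9} → only 5 remains.
r3c8 = 7: row 3 has {2,4,5,6,9}; col 8 has {1,2,4,6,8,9}; box has {1,2,3,4,5,6,8,9} → only 7 remains.
r5c2 = 8: row 5 has {2,4,7,9}; col 2 has {1,2,3,4,5,6,7}; box has {2,3,6,7} → only 8 remains.
r5c5 = 3: row 5 has {2,4,7,8,9}; col 5 has {5,6,9}; box has {1,9} → only 3 remains.
r5c8 = 5: row 5 has {2,3,4,7,8,9}; col 8 has {1,2,4,6,7,8,9}; box has {1,2,4,6,7,8,9} → only 5 remains.
r6c2 = 9: row 6 has {1,2,6}; col 2 has {1,2,3,4,5,6,7,8}; box has {2,3,6,7,8} → only 9 remains.
r6c8 = 3: row 6 has {1,2,6,9}; col 8 has {1,2,4,5,6,7,8,9}; box has {1,2,4,5,6,7,8,9} → only 3 remains.
r7c7 = 2: row 7 has {3,5,8,9}; col 7 has {1,3,4,5,6,7,8,9}; box has {1,3,4,5,6,7,8,9} → only 2 remains.
r9c5 = 2: row 9 has {1,4,5,7,8}; col 5 has {3,5,6,9}; box has {1,5,8,9} → only 2 remains.
r1c3 = 6: row 1 has {1,3,4,7,8,9}; col 3 has {2,3,4,5,7,8,9}; box has {1,2,3,4,5,7,8,9} → only 6 remains.
r2c6 = 4: row 2 has {1,2,3,5,6,7,8,9}; col 6 has {1,8,9}; box has {6,7,9} → only 4 remains.
r3c6 = 3: row 3 has {2,4,5,6,7,9}; col 6 has {1,4,8,9}; box has {4,6,7,9} → only 3 remains.
r4c5 = 4: row 4 has {1,3,6,7,8,9}; col 5 has {2,3,5,6,9}; box has {1,3,9} → only 4 remains.
r5c1 = 1: row 5 has {2,3,4,5,7,8,9}; col 1 has {2,3,7,8}; box has {2,3,6,7,8,9} → only 1 remains.
r5c4 = 6: row 5 has {1,2,3,4,5,7,8,9}; col 4 has {1,7,9}; box has {1,3,4,9} → only 6 remains.
r7c1 = 6: row 7 has {2,3,5,8,9}; col 1 has {1,2,3,7,8}; box has {2,3,4,5,7,8} → only 6 remains.
r7c3 = 1: row 7 has {2,3,5,6,8,9}; col 3 has {2,3,4,5,6,7,8,9}; box has {2,3,4,5,6,7,8} → only 1 remains.
r7c4 = 4: row 7 has {1,2,3,5,6,8,9}; col 4 has {1,6,7,9}; box has {1,2,5,8,9} → only 4 remains.
r7c5 = 7: row 7 has {1,2,3,4,5,6,8,9}; col 5 has {2,3,4,5,6,9}; box has {1,2,4,5,8,9} → only 7 remains.
r9c1 = 9: row 9 has {1,2,4,5,7,8}; col 1 has {1,2,3,6,7,8}; box has {1,2,3,4,5,6,7,8} → only 9 remains.
r9c4 = 3: row 9 has {1,2,4,5,7,8,9}; col 4 has {1,4,6,7,9}; box has {1,2,4,5,7,8,9} → only 3 remains.
r9c6 = 6: row 9 has {1,2,3,4,5,7,8,9}; col 6 has {1,3,4,8,9}; box has {1,2,3,4,5,7,8,9} → only 6 remains.
r3c4 = 8: row 3 has {2,3,4,5,6,7,9}; col 4 has {1,3,4,6,7,9}; box has {3,4,6,7,9} → only 8 remains.
r3c5 = 1: row 3 has {2,3,4,5,6,7,8,9}; col 5 has {2,3,4,5,6,7,9}; box has {3,4,6,7,8,9} → only 1 remains.
r4c1 = 5: row 4 has {1,3,4,6,7,8,9}; col 1 has {1,2,3,6,7,8,9}; box has {1,2,3,6,7,8,9} → only 5 remains.
r4c6 = 2: row 4 has {1,3,4,5,6,7,8,9}; col 6 has {1,3,4,6,8,9}; box has {1,3,4,6,9} → only 2 remains.
r6c1 = 4: row 6 has {1,2,3,6,9}; col 1 has {1,2,3,5,6,7,8,9}; box has {1,2,3,5,6,7,8,9} → only 4 remains.
r6c4 = 5: row 6 has {1,2,3,4,6,9}; col 4 has {1,3,4,6,7,8,9}; box has {1,2,3,4,6,9} → only 5 remains.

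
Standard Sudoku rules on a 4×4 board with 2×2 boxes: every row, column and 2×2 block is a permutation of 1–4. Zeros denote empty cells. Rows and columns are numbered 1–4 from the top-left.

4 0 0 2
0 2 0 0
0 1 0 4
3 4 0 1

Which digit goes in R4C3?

2

R1C2 = 3: row 1 has {2,4}; col 2 has {1,2,4}; box has {2,4} → only 3 remains.
R1C3 = 1: row 1 has {2,3,4}; col 3 has {}; box has {2} → only 1 remains.
R2C1 = 1: row 2 has {2}; col 1 has {3,4}; box has {2,3,4} → only 1 remains.
R2C4 = 3: row 2 has {1,2}; col 4 has {1,2,4}; box has {1,2} → only 3 remains.
R3C1 = 2: row 3 has {1,4}; col 1 has {1,3,4}; box has {1,3,4} → only 2 remains.
R3C3 = 3: row 3 has {1,2,4}; col 3 has {1}; box has {1,4} → only 3 remains.
R4C3 = 2: row 4 has {1,3,4}; col 3 has {1,3}; box has {1,3,4} → only 2 remains.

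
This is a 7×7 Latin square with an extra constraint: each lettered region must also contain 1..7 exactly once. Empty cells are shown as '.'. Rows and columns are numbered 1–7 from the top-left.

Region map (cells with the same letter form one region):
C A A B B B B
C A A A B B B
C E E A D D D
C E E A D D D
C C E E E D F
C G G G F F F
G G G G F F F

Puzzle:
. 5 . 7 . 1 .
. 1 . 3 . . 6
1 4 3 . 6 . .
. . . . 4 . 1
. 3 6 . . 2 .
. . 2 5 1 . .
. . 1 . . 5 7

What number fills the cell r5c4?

r1c3 = 4: row 1 has {1,5,7}; col 3 has {1,2,3,6}; region has {1,3,5} → only 4 remains.
r2c3 = 7: row 2 has {1,3,6}; col 3 has {1,2,3,4,6}; region has {1,3,4,5} → only 7 remains.
r2c6 = 4: row 2 has {1,3,6,7}; col 6 has {1,2,5}; region has {1,6,7} → only 4 remains.
r3c4 = 2: row 3 has {1,3,4,6}; col 4 has {3,5,7}; region has {1,3,4,5,7} → only 2 remains.
r3c6 = 7: row 3 has {1,2,3,4,6}; col 6 has {1,2,4,5}; region has {1,2,4,6} → only 7 remains.
r3c7 = 5: row 3 has {1,2,3,4,6,7}; col 7 has {1,6,7}; region has {1,2,4,6,7} → only 5 remains.
r4c3 = 5: row 4 has {1,4}; col 3 has {1,2,3,4,6,7}; region has {3,4,6} → only 5 remains.
r4c4 = 6: row 4 has {1,4,5}; col 4 has {2,3,5,7}; region has {1,2,3,4,5,7} → only 6 remains.
r4c6 = 3: row 4 has {1,4,5,6}; col 6 has {1,2,4,5,7}; region has {1,2,4,5,6,7} → only 3 remains.
r5c4 = 1: row 5 has {2,3,6}; col 4 has {2,3,5,6,7}; region has {3,4,5,6} → only 1 remains.

1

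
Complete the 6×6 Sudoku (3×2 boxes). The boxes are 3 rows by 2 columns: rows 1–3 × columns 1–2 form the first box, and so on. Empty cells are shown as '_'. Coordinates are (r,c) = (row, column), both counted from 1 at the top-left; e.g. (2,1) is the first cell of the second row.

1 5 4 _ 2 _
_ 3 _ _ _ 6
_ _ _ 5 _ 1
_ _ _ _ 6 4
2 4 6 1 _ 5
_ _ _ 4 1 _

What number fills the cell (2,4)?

2

(1,6) = 3: row 1 has {1,2,4,5}; col 6 has {1,4,5,6}; box has {1,2,6} → only 3 remains.
(2,1) = 4: row 2 has {3,6}; col 1 has {1,2}; box has {1,3,5} → only 4 remains.
(2,4) = 2: row 2 has {3,4,6}; col 4 has {1,4,5}; box has {4,5} → only 2 remains.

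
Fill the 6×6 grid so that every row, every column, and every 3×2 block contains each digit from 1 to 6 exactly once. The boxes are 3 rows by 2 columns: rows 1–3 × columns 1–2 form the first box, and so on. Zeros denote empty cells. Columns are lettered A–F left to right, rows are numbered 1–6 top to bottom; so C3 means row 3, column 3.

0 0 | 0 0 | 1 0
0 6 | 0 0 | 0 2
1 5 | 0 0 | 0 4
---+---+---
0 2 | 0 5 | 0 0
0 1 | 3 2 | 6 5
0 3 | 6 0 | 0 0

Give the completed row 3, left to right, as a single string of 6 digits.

152634

B1 = 4 (sole candidate).
A2 = 3 (sole candidate).
E2 = 5 (sole candidate).
C3 = 2: row 3 has {1,4,5}; col 3 has {3,6}; box has {} → only 2 remains.
E3 = 3: row 3 has {1,2,4,5}; col 5 has {1,5,6}; box has {1,2,4,5} → only 3 remains.
E4 = 4 (sole candidate).
A5 = 4 (sole candidate).
A6 = 5 (sole candidate).
E6 = 2 (sole candidate).
F6 = 1 (sole candidate).
A1 = 2 (sole candidate).
C1 = 5 (sole candidate).
F1 = 6 (sole candidate).
D3 = 6: row 3 has {1,2,3,4,5}; col 4 has {2,5}; box has {2,5} → only 6 remains.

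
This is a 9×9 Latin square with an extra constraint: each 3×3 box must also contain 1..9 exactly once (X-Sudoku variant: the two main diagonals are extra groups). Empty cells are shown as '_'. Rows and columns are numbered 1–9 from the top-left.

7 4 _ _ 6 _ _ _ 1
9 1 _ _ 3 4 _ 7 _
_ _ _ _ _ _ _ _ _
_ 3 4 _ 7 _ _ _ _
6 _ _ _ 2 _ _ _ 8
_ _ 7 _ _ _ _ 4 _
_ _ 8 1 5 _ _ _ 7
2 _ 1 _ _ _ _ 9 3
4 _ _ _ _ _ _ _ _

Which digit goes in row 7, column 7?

4

row 7, column 1 = 3: row 7 has {1,5,7,8}; col 1 has {2,4,6,7,9}; box has {1,2,4,8} → only 3 remains.
row 3, column 9 = 4: in row 3, 4 can only go here (every other open cell in that row sees a 4).
row 5, column 4 = 4: in row 5, 4 can only go here (every other open cell in that row sees a 4).
row 5, column 7 = 7: in row 5, 7 can only go here (every other open cell in that row sees a 7).
row 7, column 7 = 4: in row 7, 4 can only go here (every other open cell in that row sees a 4).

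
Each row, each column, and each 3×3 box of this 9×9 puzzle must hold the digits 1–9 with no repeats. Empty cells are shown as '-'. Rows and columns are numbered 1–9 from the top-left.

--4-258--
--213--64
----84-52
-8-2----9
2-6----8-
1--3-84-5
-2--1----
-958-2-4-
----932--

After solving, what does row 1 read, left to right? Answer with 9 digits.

r6c2 = 7: row 6 has {1,3,4,5,8}; col 2 has {2,8,9}; box has {1,2,6,8} → only 7 remains.
r6c3 = 9: row 6 has {1,3,4,5,7,8}; col 3 has {2,4,5,6}; box has {1,2,6,7,8} → only 9 remains.
r6c5 = 6: row 6 has {1,3,4,5,7,8,9}; col 5 has {1,2,3,8,9}; box has {2,3,8} → only 6 remains.
r6c8 = 2: row 6 has {1,3,4,5,6,7,8,9}; col 8 has {4,5,6,8}; box has {4,5,8,9} → only 2 remains.
r8c5 = 7: row 8 has {2,4,5,8,9}; col 5 has {1,2,3,6,8,9}; box has {1,2,3,8,9} → only 7 remains.
r2c2 = 5: row 2 has {1,2,3,4,6}; col 2 has {2,7,8,9}; box has {2,4} → only 5 remains.
r4c3 = 3: row 4 has {2,8,9}; col 3 has {2,4,5,6,9}; box has {1,2,6,7,8,9} → only 3 remains.
r5c2 = 4: row 5 has {2,6,8}; col 2 has {2,5,7,8,9}; box has {1,2,3,6,7,8,9} → only 4 remains.
r5c5 = 5: row 5 has {2,4,6,8}; col 5 has {1,2,3,6,7,8,9}; box has {2,3,6,8} → only 5 remains.
r7c6 = 6: row 7 has {1,2}; col 6 has {2,3,4,5,8}; box has {1,2,3,7,8,9} → only 6 remains.
r4c1 = 5: row 4 has {2,3,8,9}; col 1 has {1,2}; box has {1,2,3,4,6,7,8,9} → only 5 remains.
r4c5 = 4: row 4 has {2,3,5,8,9}; col 5 has {1,2,3,5,6,7,8,9}; box has {2,3,5,6,8} → only 4 remains.
r2c1 = 8: in row 2, 8 can only go here (every other open cell in that row sees an 8).
r4c7 = 6: in row 4, 6 can only go here (every other open cell in that row sees a 6).
r9c4 = 5: in row 9, 5 can only go here (every other open cell in that row sees a 5).
r7c4 = 4: row 7 has {1,2,6}; col 4 has {1,2,3,5,8}; box has {1,2,3,5,6,7,8,9} → only 4 remains.
r7c7 = 5: in row 7, 5 can only go here (every other open cell in that row sees a 5).
r7c8 = 9: in row 7, 9 can only go here (every other open cell in that row sees a 9).
r9c1 = 4: in row 9, 4 can only go here (every other open cell in that row sees a 4).
r1c8 = 3: in column 8, 3 can only go here (every other open cell in that column sees a 3).
r3c2 = 3: in column 2, 3 can only go here (every other open cell in that column sees a 3).
Singles propagation stalls; r1c2 is still open with candidates {1,6}.
  Try r1c2 = 1: this forces r1c9=7, r2c7=9, r3c3=7, r3c7=1, r7c3=8, r7c9=3; then r8c7 has no candidate left — contradiction.
So r1c2 = 6.
r9c2 = 1 (sole candidate).
r9c8 = 7 (sole candidate).
r4c8 = 1 (sole candidate).
r9c3 = 8 (sole candidate).
r9c9 = 6 (sole candidate).
r4c6 = 7 (sole candidate).
r5c4 = 9 (sole candidate).
r5c6 = 1 (sole candidate).
r7c3 = 7 (sole candidate).
r1c4 = 7: row 1 has {2,3,4,5,6,8}; col 4 has {1,2,3,4,5,8,9}; box has {1,2,3,4,5,8} → only 7 remains.
r1c9 = 1: row 1 has {2,3,4,5,6,7,8}; col 9 has {2,4,5,6,9}; box has {2,3,4,5,6,8} → only 1 remains.
r2c6 = 9 (sole candidate).
r2c7 = 7 (sole candidate).
r3c3 = 1 (sole candidate).
r3c4 = 6 (sole candidate).
r3c7 = 9 (sole candidate).
r5c7 = 3 (sole candidate).
r5c9 = 7 (sole candidate).
r7c1 = 3 (sole candidate).
r7c9 = 8 (sole candidate).
r8c1 = 6 (sole candidate).
r8c7 = 1 (sole candidate).
r8c9 = 3 (sole candidate).
r1c1 = 9: row 1 has {1,2,3,4,5,6,7,8}; col 1 has {1,2,3,4,5,6,8}; box has {1,2,3,4,5,6,8} → only 9 remains.

964725831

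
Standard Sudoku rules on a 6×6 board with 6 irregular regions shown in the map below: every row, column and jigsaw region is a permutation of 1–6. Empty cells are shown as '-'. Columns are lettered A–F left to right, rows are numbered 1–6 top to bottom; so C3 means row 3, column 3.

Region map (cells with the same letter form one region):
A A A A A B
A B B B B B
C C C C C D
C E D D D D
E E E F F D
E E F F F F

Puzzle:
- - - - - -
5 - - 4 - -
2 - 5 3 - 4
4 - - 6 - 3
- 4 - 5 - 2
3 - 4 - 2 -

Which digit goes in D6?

C4 = 1 (sole candidate).
E4 = 5 (sole candidate).
C5 = 6 (sole candidate).
D6 = 1: row 6 has {2,3,4}; col 4 has {3,4,5,6}; region has {2,4,5} → only 1 remains.

1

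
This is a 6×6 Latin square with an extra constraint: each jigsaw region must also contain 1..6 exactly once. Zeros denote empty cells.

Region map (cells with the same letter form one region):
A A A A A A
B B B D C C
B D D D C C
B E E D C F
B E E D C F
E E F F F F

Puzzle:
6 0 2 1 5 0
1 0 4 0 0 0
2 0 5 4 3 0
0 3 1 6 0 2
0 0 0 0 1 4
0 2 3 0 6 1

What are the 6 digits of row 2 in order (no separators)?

row 1, column 2 = 4 (sole candidate).
row 1, column 6 = 3 (sole candidate).
row 2, column 5 = 2: row 2 has {1,4}; col 5 has {1,3,5,6}; region has {1,3} → only 2 remains.
row 3, column 2 = 1 (sole candidate).
row 3, column 6 = 6 (sole candidate).
row 4, column 1 = 5 (sole candidate).
row 4, column 5 = 4 (sole candidate).
row 5, column 1 = 3 (sole candidate).
row 5, column 3 = 6 (sole candidate).
row 5, column 4 = 2 (sole candidate).
row 6, column 1 = 4 (sole candidate).
row 6, column 4 = 5 (sole candidate).
row 2, column 2 = 6: row 2 has {1,2,4}; col 2 has {1,2,3,4}; region has {1,2,3,4,5} → only 6 remains.
row 2, column 4 = 3: row 2 has {1,2,4,6}; col 4 has {1,2,4,5,6}; region has {1,2,4,5,6} → only 3 remains.
row 2, column 6 = 5: row 2 has {1,2,3,4,6}; col 6 has {1,2,3,4,6}; region has {1,2,3,4,6} → only 5 remains.

164325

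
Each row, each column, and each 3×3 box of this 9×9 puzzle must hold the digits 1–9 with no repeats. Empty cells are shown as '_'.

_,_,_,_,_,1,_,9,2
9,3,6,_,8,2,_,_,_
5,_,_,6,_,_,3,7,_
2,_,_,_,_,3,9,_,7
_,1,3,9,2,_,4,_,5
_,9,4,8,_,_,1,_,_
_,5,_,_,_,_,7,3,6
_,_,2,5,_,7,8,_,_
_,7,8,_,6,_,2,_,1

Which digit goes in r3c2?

2

r1c3 = 7: row 1 has {1,2,9}; col 3 has {2,3,4,6,8}; box has {3,5,6,9} → only 7 remains.
r2c7 = 5: row 2 has {2,3,6,8,9}; col 7 has {1,2,3,4,7,8,9}; box has {2,3,7,9} → only 5 remains.
r2c9 = 4: row 2 has {2,3,5,6,8,9}; col 9 has {1,2,5,6,7}; box has {2,3,5,7,9} → only 4 remains.
r3c3 = 1: row 3 has {3,5,6,7}; col 3 has {2,3,4,6,7,8}; box has {3,5,6,7,9} → only 1 remains.
r3c9 = 8: row 3 has {1,3,5,6,7}; col 9 has {1,2,4,5,6,7}; box has {2,3,4,5,7,9} → only 8 remains.
r4c3 = 5: row 4 has {2,3,7,9}; col 3 has {1,2,3,4,6,7,8}; box has {1,2,3,4,9} → only 5 remains.
r5c6 = 6: row 5 has {1,2,3,4,5,9}; col 6 has {1,2,3,7}; box has {2,3,8,9} → only 6 remains.
r5c8 = 8: row 5 has {1,2,3,4,5,6,9}; col 8 has {3,7,9}; box has {1,4,5,7,9} → only 8 remains.
r6c6 = 5: row 6 has {1,4,8,9}; col 6 has {1,2,3,6,7}; box has {2,3,6,8,9} → only 5 remains.
r6c9 = 3: row 6 has {1,4,5,8,9}; col 9 has {1,2,4,5,6,7,8}; box has {1,4,5,7,8,9} → only 3 remains.
r7c3 = 9: row 7 has {3,5,6,7}; col 3 has {1,2,3,4,5,6,7,8}; box has {2,5,7,8} → only 9 remains.
r8c8 = 4: row 8 has {2,5,7,8}; col 8 has {3,7,8,9}; box has {1,2,3,6,7,8} → only 4 remains.
r8c9 = 9: row 8 has {2,4,5,7,8}; col 9 has {1,2,3,4,5,6,7,8}; box has {1,2,3,4,6,7,8} → only 9 remains.
r9c8 = 5: row 9 has {1,2,6,7,8}; col 8 has {3,4,7,8,9}; box has {1,2,3,4,6,7,8,9} → only 5 remains.
r1c7 = 6: row 1 has {1,2,7,9}; col 7 has {1,2,3,4,5,7,8,9}; box has {2,3,4,5,7,8,9} → only 6 remains.
r2c4 = 7: row 2 has {2,3,4,5,6,8,9}; col 4 has {5,6,8,9}; box has {1,2,6,8} → only 7 remains.
r2c8 = 1: row 2 has {2,3,4,5,6,7,8,9}; col 8 has {3,4,5,7,8,9}; box has {2,3,4,5,6,7,8,9} → only 1 remains.
r4c8 = 6: row 4 has {2,3,5,7,9}; col 8 has {1,3,4,5,7,8,9}; box has {1,3,4,5,7,8,9} → only 6 remains.
r5c1 = 7: row 5 has {1,2,3,4,5,6,8,9}; col 1 has {2,5,9}; box has {1,2,3,4,5,9} → only 7 remains.
r6c1 = 6: row 6 has {1,3,4,5,8,9}; col 1 has {2,5,7,9}; box has {1,2,3,4,5,7,9} → only 6 remains.
r6c5 = 7: row 6 has {1,3,4,5,6,8,9}; col 5 has {2,6,8}; box has {2,3,5,6,8,9} → only 7 remains.
r6c8 = 2: row 6 has {1,3,4,5,6,7,8,9}; col 8 has {1,3,4,5,6,7,8,9}; box has {1,3,4,5,6,7,8,9} → only 2 remains.
r8c2 = 6: row 8 has {2,4,5,7,8,9}; col 2 has {1,3,5,7,9}; box has {2,5,7,8,9} → only 6 remains.
r4c2 = 8: row 4 has {2,3,5,6,7,9}; col 2 has {1,3,5,6,7,9}; box has {1,2,3,4,5,6,7,9} → only 8 remains.
r1c2 = 4: row 1 has {1,2,6,7,9}; col 2 has {1,3,5,6,7,8,9}; box has {1,3,5,6,7,9} → only 4 remains.
r1c4 = 3: row 1 has {1,2,4,6,7,9}; col 4 has {5,6,7,8,9}; box has {1,2,6,7,8} → only 3 remains.
r1c5 = 5: row 1 has {1,2,3,4,6,7,9}; col 5 has {2,6,7,8}; box has {1,2,3,6,7,8} → only 5 remains.
r3c2 = 2: row 3 has {1,3,5,6,7,8}; col 2 has {1,3,4,5,6,7,8,9}; box has {1,3,4,5,6,7,9} → only 2 remains.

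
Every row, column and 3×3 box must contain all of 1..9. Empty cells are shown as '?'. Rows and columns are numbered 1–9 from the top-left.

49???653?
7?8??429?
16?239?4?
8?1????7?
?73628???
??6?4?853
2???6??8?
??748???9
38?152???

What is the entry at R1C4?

8

R1C3 = 2: row 1 has {3,4,5,6,9}; col 3 has {1,3,6,7,8}; box has {1,4,6,7,8,9} → only 2 remains.
R2C4 = 5: row 2 has {2,4,7,8,9}; col 4 has {1,2,4,6}; box has {2,3,4,6,9} → only 5 remains.
R2C5 = 1: row 2 has {2,4,5,7,8,9}; col 5 has {2,3,4,5,6,8}; box has {2,3,4,5,6,9} → only 1 remains.
R2C9 = 6: row 2 has {1,2,4,5,7,8,9}; col 9 has {3,9}; box has {2,3,4,5,9} → only 6 remains.
R3C3 = 5: row 3 has {1,2,3,4,6,9}; col 3 has {1,2,3,6,7,8}; box has {1,2,4,6,7,8,9} → only 5 remains.
R3C7 = 7: row 3 has {1,2,3,4,5,6,9}; col 7 has {2,5,8}; box has {2,3,4,5,6,9} → only 7 remains.
R3C9 = 8: row 3 has {1,2,3,4,5,6,7,9}; col 9 has {3,6,9}; box has {2,3,4,5,6,7,9} → only 8 remains.
R4C5 = 9: row 4 has {1,7,8}; col 5 has {1,2,3,4,5,6,8}; box has {2,4,6,8} → only 9 remains.
R5C8 = 1: row 5 has {2,3,6,7,8}; col 8 has {3,4,5,7,8,9}; box has {3,5,7,8} → only 1 remains.
R5C9 = 4: row 5 has {1,2,3,6,7,8}; col 9 has {3,6,8,9}; box has {1,3,5,7,8} → only 4 remains.
R6C1 = 9: row 6 has {3,4,5,6,8}; col 1 has {1,2,3,4,7,8}; box has {1,3,6,7,8} → only 9 remains.
R6C2 = 2: row 6 has {3,4,5,6,8,9}; col 2 has {6,7,8,9}; box has {1,3,6,7,8,9} → only 2 remains.
R6C4 = 7: row 6 has {2,3,4,5,6,8,9}; col 4 has {1,2,4,5,6}; box has {2,4,6,8,9} → only 7 remains.
R6C6 = 1: row 6 has {2,3,4,5,6,7,8,9}; col 6 has {2,4,6,8,9}; box has {2,4,6,7,8,9} → only 1 remains.
R8C6 = 3: row 8 has {4,7,8,9}; col 6 has {1,2,4,6,8,9}; box has {1,2,4,5,6,8} → only 3 remains.
R9C8 = 6: row 9 has {1,2,3,5,8}; col 8 has {1,3,4,5,7,8,9}; box has {8,9} → only 6 remains.
R9C9 = 7: row 9 has {1,2,3,5,6,8}; col 9 has {3,4,6,8,9}; box has {6,8,9} → only 7 remains.
R1C4 = 8: row 1 has {2,3,4,5,6,9}; col 4 has {1,2,4,5,6,7}; box has {1,2,3,4,5,6,9} → only 8 remains.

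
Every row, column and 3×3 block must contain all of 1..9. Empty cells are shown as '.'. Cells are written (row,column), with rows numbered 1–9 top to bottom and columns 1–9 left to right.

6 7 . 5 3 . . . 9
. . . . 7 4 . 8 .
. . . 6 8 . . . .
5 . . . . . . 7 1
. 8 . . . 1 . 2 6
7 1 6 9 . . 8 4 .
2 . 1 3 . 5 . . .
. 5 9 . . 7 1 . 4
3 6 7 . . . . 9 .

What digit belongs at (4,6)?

6

(1,6) = 2: row 1 has {3,5,6,7,9}; col 6 has {1,4,5,7}; box has {3,4,5,6,7,8} → only 2 remains.
(1,7) = 4: row 1 has {2,3,5,6,7,9}; col 7 has {1,8}; box has {8,9} → only 4 remains.
(1,8) = 1: row 1 has {2,3,4,5,6,7,9}; col 8 has {2,4,7,8,9}; box has {4,8,9} → only 1 remains.
(2,4) = 1: row 2 has {4,7,8}; col 4 has {3,5,6,9}; box has {2,3,4,5,6,7,8} → only 1 remains.
(3,6) = 9: row 3 has {6,8}; col 6 has {1,2,4,5,7}; box has {1,2,3,4,5,6,7,8} → only 9 remains.
(6,6) = 3: row 6 has {1,4,6,7,8,9}; col 6 has {1,2,4,5,7,9}; box has {1,9} → only 3 remains.
(6,9) = 5: row 6 has {1,3,4,6,7,8,9}; col 9 has {1,4,6,9}; box has {1,2,4,6,7,8} → only 5 remains.
(7,2) = 4: row 7 has {1,2,3,5}; col 2 has {1,5,6,7,8}; box has {1,2,3,5,6,7,9} → only 4 remains.
(7,8) = 6: row 7 has {1,2,3,4,5}; col 8 has {1,2,4,7,8,9}; box has {1,4,9} → only 6 remains.
(8,1) = 8: row 8 has {1,4,5,7,9}; col 1 has {2,3,5,6,7}; box has {1,2,3,4,5,6,7,9} → only 8 remains.
(8,4) = 2: row 8 has {1,4,5,7,8,9}; col 4 has {1,3,5,6,9}; box has {3,5,7} → only 2 remains.
(8,5) = 6: row 8 has {1,2,4,5,7,8,9}; col 5 has {3,7,8}; box has {2,3,5,7} → only 6 remains.
(8,8) = 3: row 8 has {1,2,4,5,6,7,8,9}; col 8 has {1,2,4,6,7,8,9}; box has {1,4,6,9} → only 3 remains.
(9,6) = 8: row 9 has {3,6,7,9}; col 6 has {1,2,3,4,5,7,9}; box has {2,3,5,6,7} → only 8 remains.
(9,9) = 2: row 9 has {3,6,7,8,9}; col 9 has {1,4,5,6,9}; box has {1,3,4,6,9} → only 2 remains.
(1,3) = 8: row 1 has {1,2,3,4,5,6,7,9}; col 3 has {1,6,7,9}; box has {6,7} → only 8 remains.
(2,1) = 9: row 2 has {1,4,7,8}; col 1 has {2,3,5,6,7,8}; box has {6,7,8} → only 9 remains.
(2,9) = 3: row 2 has {1,4,7,8,9}; col 9 has {1,2,4,5,6,9}; box has {1,4,8,9} → only 3 remains.
(3,8) = 5: row 3 has {6,8,9}; col 8 has {1,2,3,4,6,7,8,9}; box has {1,3,4,8,9} → only 5 remains.
(3,9) = 7: row 3 has {5,6,8,9}; col 9 has {1,2,3,4,5,6,9}; box has {1,3,4,5,8,9} → only 7 remains.
(4,6) = 6: row 4 has {1,5,7}; col 6 has {1,2,3,4,5,7,8,9}; box has {1,3,9} → only 6 remains.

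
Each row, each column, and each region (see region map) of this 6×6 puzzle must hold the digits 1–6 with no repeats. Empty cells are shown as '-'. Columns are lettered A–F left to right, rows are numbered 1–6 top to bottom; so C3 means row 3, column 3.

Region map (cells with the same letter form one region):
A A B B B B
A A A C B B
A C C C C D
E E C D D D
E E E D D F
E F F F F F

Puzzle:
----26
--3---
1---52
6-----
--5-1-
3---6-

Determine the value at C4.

E2 = 4: row 2 has {3}; col 5 has {1,2,5,6}; region has {2,6} → only 4 remains.
E4 = 3: row 4 has {6}; col 5 has {1,2,4,5,6}; region has {1,2} → only 3 remains.
C1 = 1: row 1 has {2,6}; col 3 has {3,5}; region has {2,4,6} → only 1 remains.
F2 = 5: row 2 has {3,4}; col 6 has {2,6}; region has {1,2,4,6} → only 5 remains.
F4 = 4: row 4 has {3,6}; col 6 has {2,5,6}; region has {1,2,3} → only 4 remains.
D5 = 6: row 5 has {1,5}; col 4 has {}; region has {1,2,3,4} → only 6 remains.
F5 = 3: row 5 has {1,5,6}; col 6 has {2,4,5,6}; region has {6} → only 3 remains.
F6 = 1: row 6 has {3,6}; col 6 has {2,3,4,5,6}; region has {3,6} → only 1 remains.
D1 = 3: row 1 has {1,2,6}; col 4 has {6}; region has {1,2,4,5,6} → only 3 remains.
A2 = 2: row 2 has {3,4,5}; col 1 has {1,3,6}; region has {1,3} → only 2 remains.
B2 = 6: row 2 has {2,3,4,5}; col 2 has {}; region has {1,2,3} → only 6 remains.
D2 = 1: row 2 has {2,3,4,5,6}; col 4 has {3,6}; region has {5} → only 1 remains.
D3 = 4: row 3 has {1,2,5}; col 4 has {1,3,6}; region has {1,5} → only 4 remains.
C4 = 2: row 4 has {3,4,6}; col 3 has {1,3,5}; region has {1,4,5} → only 2 remains.

2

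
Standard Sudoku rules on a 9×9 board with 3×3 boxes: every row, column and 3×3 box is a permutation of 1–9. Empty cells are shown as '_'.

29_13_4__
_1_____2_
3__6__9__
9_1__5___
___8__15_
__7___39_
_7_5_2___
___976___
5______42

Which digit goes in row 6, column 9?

row 9, column 4 = 3: row 9 has {2,4,5}; col 4 has {1,5,6,8,9}; box has {2,5,6,7,9} → only 3 remains.
row 2, column 9 = 3: in row 2, 3 can only go here (every other open cell in that row sees a 3).
row 3, column 5 = 2: in row 3, 2 can only go here (every other open cell in that row sees a 2).
row 4, column 2 = 3: in row 4, 3 can only go here (every other open cell in that row sees a 3).
row 5, column 6 = 3: in row 5, 3 can only go here (every other open cell in that row sees a 3).
row 5, column 9 = 7: in row 5, 7 can only go here (every other open cell in that row sees a 7).
row 5, column 5 = 9: in row 5, 9 can only go here (every other open cell in that row sees a 9).
row 2, column 6 = 9: in row 2, 9 can only go here (every other open cell in that row sees a 9).
row 4, column 4 = 7: in row 4, 7 can only go here (every other open cell in that row sees a 7).
row 2, column 4 = 4: row 2 has {1,2,3,9}; col 4 has {1,3,5,6,7,8,9}; box has {1,2,3,6,9} → only 4 remains.
row 6, column 4 = 2: row 6 has {3,7,9}; col 4 has {1,3,4,5,6,7,8,9}; box has {3,5,7,8,9} → only 2 remains.
row 4, column 7 = 2: in row 4, 2 can only go here (every other open cell in that row sees a 2).
row 6, column 2 = 5: in row 6, 5 can only go here (every other open cell in that row sees a 5).
row 9, column 7 = 7: in row 9, 7 can only go here (every other open cell in that row sees a 7).
row 9, column 3 = 9: in row 9, 9 can only go here (every other open cell in that row sees a 9).
row 2, column 1 = 7: in row 2, 7 can only go here (every other open cell in that row sees a 7).
row 7, column 9 = 9: in row 7, 9 can only go here (every other open cell in that row sees a 9).
row 9, column 2 = 6: in row 9, 6 can only go here (every other open cell in that row sees a 6).
row 2, column 5 = 5: in column 5, 5 can only go here (every other open cell in that column sees a 5).
row 6, column 6 = 4: in column 6, 4 can only go here (every other open cell in that column sees a 4).
row 4, column 5 = 6: row 4 has {1,2,3,5,7,9}; col 5 has {2,3,5,7,9}; box has {2,3,4,5,7,8,9} → only 6 remains.
row 4, column 8 = 8: row 4 has {1,2,3,5,6,7,9}; col 8 has {2,4,5,9}; box has {1,2,3,5,7,9} → only 8 remains.
row 4, column 9 = 4: row 4 has {1,2,3,5,6,7,8,9}; col 9 has {2,3,7,9}; box has {1,2,3,5,7,8,9} → only 4 remains.
row 6, column 5 = 1: row 6 has {2,3,4,5,7,9}; col 5 has {2,3,5,6,7,9}; box has {2,3,4,5,6,7,8,9} → only 1 remains.
row 6, column 9 = 6: row 6 has {1,2,3,4,5,7,9}; col 9 has {2,3,4,7,9}; box has {1,2,3,4,5,7,8,9} → only 6 remains.

6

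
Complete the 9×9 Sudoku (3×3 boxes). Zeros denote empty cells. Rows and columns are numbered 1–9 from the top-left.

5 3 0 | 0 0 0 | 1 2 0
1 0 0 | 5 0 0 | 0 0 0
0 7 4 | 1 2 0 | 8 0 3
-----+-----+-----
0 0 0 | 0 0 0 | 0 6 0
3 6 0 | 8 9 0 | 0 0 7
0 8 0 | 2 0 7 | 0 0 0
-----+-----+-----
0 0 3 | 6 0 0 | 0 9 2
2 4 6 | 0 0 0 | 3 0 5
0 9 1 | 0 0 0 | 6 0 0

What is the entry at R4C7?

2

R2C2 = 2: row 2 has {1,5}; col 2 has {3,4,6,7,8,9}; box has {1,3,4,5,7} → only 2 remains.
R3C8 = 5: row 3 has {1,2,3,4,7,8}; col 8 has {2,6,9}; box has {1,2,3,8} → only 5 remains.
R7C2 = 5: row 7 has {2,3,6,9}; col 2 has {2,3,4,6,7,8,9}; box has {1,2,3,4,6,9} → only 5 remains.
R4C2 = 1: row 4 has {6}; col 2 has {2,3,4,5,6,7,8,9}; box has {3,6,8} → only 1 remains.
R4C9 = 8: in row 4, 8 can only go here (every other open cell in that row sees an 8).
R9C9 = 4: row 9 has {1,6,9}; col 9 has {2,3,5,7,8}; box has {2,3,5,6,9} → only 4 remains.
R7C7 = 7: row 7 has {2,3,5,6,9}; col 7 has {1,3,6,8}; box has {2,3,4,5,6,9} → only 7 remains.
R9C8 = 8: row 9 has {1,4,6,9}; col 8 has {2,5,6,9}; box has {2,3,4,5,6,7,9} → only 8 remains.
R7C1 = 8: row 7 has {2,3,5,6,7,9}; col 1 has {1,2,3,5}; box has {1,2,3,4,5,6,9} → only 8 remains.
R8C8 = 1: row 8 has {2,3,4,5,6}; col 8 has {2,5,6,8,9}; box has {2,3,4,5,6,7,8,9} → only 1 remains.
R9C1 = 7: row 9 has {1,4,6,8,9}; col 1 has {1,2,3,5,8}; box has {1,2,3,4,5,6,8,9} → only 7 remains.
R9C4 = 3: row 9 has {1,4,6,7,8,9}; col 4 has {1,2,5,6,8}; box has {6} → only 3 remains.
R9C5 = 5: row 9 has {1,3,4,6,7,8,9}; col 5 has {2,9}; box has {3,6} → only 5 remains.
R9C6 = 2: row 9 has {1,3,4,5,6,7,8,9}; col 6 has {7}; box has {3,5,6} → only 2 remains.
R4C4 = 4: row 4 has {1,6,8}; col 4 has {1,2,3,5,6,8}; box has {2,7,8,9} → only 4 remains.
R4C5 = 3: row 4 has {1,4,6,8}; col 5 has {2,5,9}; box has {2,4,7,8,9} → only 3 remains.
R4C6 = 5: row 4 has {1,3,4,6,8}; col 6 has {2,7}; box has {2,3,4,7,8,9} → only 5 remains.
R5C6 = 1: row 5 has {3,6,7,8,9}; col 6 has {2,5,7}; box has {2,3,4,5,7,8,9} → only 1 remains.
R5C8 = 4: row 5 has {1,3,6,7,8,9}; col 8 has {1,2,5,6,8,9}; box has {6,7,8} → only 4 remains.
R6C5 = 6: row 6 has {2,7,8}; col 5 has {2,3,5,9}; box has {1,2,3,4,5,7,8,9} → only 6 remains.
R6C8 = 3: row 6 has {2,6,7,8}; col 8 has {1,2,4,5,6,8,9}; box has {4,6,7,8} → only 3 remains.
R7C6 = 4: row 7 has {2,3,5,6,7,8,9}; col 6 has {1,2,5,7}; box has {2,3,5,6} → only 4 remains.
R2C8 = 7: row 2 has {1,2,5}; col 8 has {1,2,3,4,5,6,8,9}; box has {1,2,3,5,8} → only 7 remains.
R4C1 = 9: row 4 has {1,3,4,5,6,8}; col 1 has {1,2,3,5,7,8}; box has {1,3,6,8} → only 9 remains.
R4C7 = 2: row 4 has {1,3,4,5,6,8,9}; col 7 has {1,3,6,7,8}; box has {3,4,6,7,8} → only 2 remains.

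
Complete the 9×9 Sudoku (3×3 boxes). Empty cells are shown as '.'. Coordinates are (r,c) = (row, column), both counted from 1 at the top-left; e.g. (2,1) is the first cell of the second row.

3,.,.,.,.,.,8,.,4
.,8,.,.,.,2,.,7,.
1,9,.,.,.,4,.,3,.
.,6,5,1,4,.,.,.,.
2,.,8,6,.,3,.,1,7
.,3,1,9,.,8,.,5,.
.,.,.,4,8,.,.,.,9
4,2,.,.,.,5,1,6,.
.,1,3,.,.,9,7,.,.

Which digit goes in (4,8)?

(4,6) = 7 (sole candidate).
(5,2) = 4 (sole candidate).
(5,5) = 5 (sole candidate).
(5,7) = 9 (sole candidate).
(6,1) = 7 (sole candidate).
(6,5) = 2 (sole candidate).
(6,9) = 6 (sole candidate).
(7,8) = 2 (sole candidate).
(9,4) = 2 (sole candidate).
(9,5) = 6 (sole candidate).
(1,8) = 9 (sole candidate).
(3,5) = 7 (sole candidate).
(4,1) = 9 (sole candidate).
(4,8) = 8: row 4 has {1,4,5,6,7,9}; col 8 has {1,2,3,5,6,7,9}; box has {1,5,6,7,9} → only 8 remains.

8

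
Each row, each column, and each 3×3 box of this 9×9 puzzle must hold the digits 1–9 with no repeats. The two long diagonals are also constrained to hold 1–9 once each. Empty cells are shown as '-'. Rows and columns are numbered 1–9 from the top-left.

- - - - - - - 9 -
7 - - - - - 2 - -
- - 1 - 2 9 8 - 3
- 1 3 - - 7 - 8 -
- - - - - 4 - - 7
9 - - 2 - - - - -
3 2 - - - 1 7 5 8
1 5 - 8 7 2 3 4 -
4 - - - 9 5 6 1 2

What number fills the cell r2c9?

r2c8 = 6 (sole candidate).
r3c8 = 7 (sole candidate).
r5c5 = 3 (sole candidate).
r5c8 = 2 (sole candidate).
r6c8 = 3 (sole candidate).
r7c3 = 9 (sole candidate).
r8c3 = 6 (sole candidate).
r8c9 = 9 (sole candidate).
r9c4 = 3 (sole candidate).
r1c9 = 1 (sole candidate).
r1c3 = 2 (hidden single in row 1).
r1c4 = 7 (hidden single in row 1).
r2c6 = 3 (hidden single in row 2).
r2c2 = 9 (hidden single in row 2).
r1c2 = 3 (hidden single in row 1).
r4c1 = 2 (hidden single in row 4).
r4c7 = 9 (hidden single in row 4).
r4c9 = 4 (hidden single in row 4).
r2c9 = 5: row 2 has {2,3,6,7,9}; col 9 has {1,2,3,4,7,8,9}; box has {1,2,3,6,7,8,9} → only 5 remains.

5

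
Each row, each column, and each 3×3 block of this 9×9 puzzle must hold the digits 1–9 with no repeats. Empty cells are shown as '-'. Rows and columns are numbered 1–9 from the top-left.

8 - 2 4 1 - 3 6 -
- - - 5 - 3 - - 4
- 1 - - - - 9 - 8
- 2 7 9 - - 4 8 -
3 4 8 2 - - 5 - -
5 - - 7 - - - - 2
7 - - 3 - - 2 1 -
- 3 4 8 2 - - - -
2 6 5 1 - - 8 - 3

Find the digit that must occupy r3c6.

2

r3c4 = 6: row 3 has {1,8,9}; col 4 has {1,2,3,4,5,7,8,9}; box has {1,3,4,5} → only 6 remains.
r3c5 = 7: row 3 has {1,6,8,9}; col 5 has {1,2}; box has {1,3,4,5,6} → only 7 remains.
r3c6 = 2: row 3 has {1,6,7,8,9}; col 6 has {3}; box has {1,3,4,5,6,7} → only 2 remains.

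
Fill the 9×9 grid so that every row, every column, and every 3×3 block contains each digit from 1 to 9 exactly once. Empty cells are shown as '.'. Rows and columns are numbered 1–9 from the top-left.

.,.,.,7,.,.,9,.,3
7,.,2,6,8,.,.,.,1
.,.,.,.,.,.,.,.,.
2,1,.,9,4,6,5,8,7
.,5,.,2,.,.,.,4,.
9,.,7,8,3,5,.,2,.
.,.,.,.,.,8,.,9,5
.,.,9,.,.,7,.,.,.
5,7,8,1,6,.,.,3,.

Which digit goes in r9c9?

r2c7 = 4 (sole candidate).
r2c8 = 5 (sole candidate).
r4c3 = 3 (sole candidate).
r5c3 = 6 (sole candidate).
r5c6 = 1 (sole candidate).
r5c7 = 3 (sole candidate).
r5c9 = 9 (sole candidate).
r6c2 = 4 (sole candidate).
r6c9 = 6 (sole candidate).
r7c5 = 2 (sole candidate).
r8c5 = 5 (sole candidate).
r9c7 = 2 (sole candidate).
r9c9 = 4: row 9 has {1,2,3,5,6,7,8}; col 9 has {1,3,5,6,7,9}; box has {2,3,5,9} → only 4 remains.

4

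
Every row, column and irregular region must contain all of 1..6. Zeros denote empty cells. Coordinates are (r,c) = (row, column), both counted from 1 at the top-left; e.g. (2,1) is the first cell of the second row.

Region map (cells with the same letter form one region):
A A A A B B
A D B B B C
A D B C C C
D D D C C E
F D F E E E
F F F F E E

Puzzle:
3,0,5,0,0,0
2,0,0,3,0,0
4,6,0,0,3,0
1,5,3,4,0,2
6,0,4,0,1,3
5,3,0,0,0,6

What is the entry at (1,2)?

1

(1,2) = 1: row 1 has {3,5}; col 2 has {3,5,6}; region has {2,3,4,5} → only 1 remains.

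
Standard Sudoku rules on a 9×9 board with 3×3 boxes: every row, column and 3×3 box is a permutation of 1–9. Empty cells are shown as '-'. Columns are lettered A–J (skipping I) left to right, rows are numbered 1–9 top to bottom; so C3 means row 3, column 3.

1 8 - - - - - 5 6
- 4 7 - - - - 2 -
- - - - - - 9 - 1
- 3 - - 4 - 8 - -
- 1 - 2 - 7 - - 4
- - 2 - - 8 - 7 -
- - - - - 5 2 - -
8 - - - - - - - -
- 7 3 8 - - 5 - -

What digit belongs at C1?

9

C1 = 9: row 1 has {1,5,6,8}; col 3 has {2,3,7}; box has {1,4,7,8} → only 9 remains.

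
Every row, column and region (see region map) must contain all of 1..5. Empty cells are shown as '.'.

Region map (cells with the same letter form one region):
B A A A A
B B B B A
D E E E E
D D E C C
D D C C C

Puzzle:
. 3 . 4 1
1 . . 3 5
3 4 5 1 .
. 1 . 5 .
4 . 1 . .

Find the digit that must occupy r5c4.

r1c3 = 2: row 1 has {1,3,4}; col 3 has {1,5}; region has {1,3,4,5} → only 2 remains.
r2c2 = 2: row 2 has {1,3,5}; col 2 has {1,3,4}; region has {1,3} → only 2 remains.
r2c3 = 4: row 2 has {1,2,3,5}; col 3 has {1,2,5}; region has {1,2,3} → only 4 remains.
r3c5 = 2: row 3 has {1,3,4,5}; col 5 has {1,5}; region has {1,4,5} → only 2 remains.
r4c1 = 2: row 4 has {1,5}; col 1 has {1,3,4}; region has {1,3,4} → only 2 remains.
r4c3 = 3: row 4 has {1,2,5}; col 3 has {1,2,4,5}; region has {1,2,4,5} → only 3 remains.
r4c5 = 4: row 4 has {1,2,3,5}; col 5 has {1,2,5}; region has {1,5} → only 4 remains.
r5c2 = 5: row 5 has {1,4}; col 2 has {1,2,3,4}; region has {1,2,3,4} → only 5 remains.
r5c4 = 2: row 5 has {1,4,5}; col 4 has {1,3,4,5}; region has {1,4,5} → only 2 remains.

2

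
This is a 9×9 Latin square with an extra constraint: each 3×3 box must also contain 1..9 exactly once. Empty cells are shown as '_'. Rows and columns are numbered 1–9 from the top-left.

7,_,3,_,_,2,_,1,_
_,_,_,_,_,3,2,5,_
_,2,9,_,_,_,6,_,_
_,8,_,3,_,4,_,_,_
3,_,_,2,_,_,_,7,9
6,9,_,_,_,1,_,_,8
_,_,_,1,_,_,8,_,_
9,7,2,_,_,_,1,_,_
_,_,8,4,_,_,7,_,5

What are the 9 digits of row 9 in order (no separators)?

138426795

R1C9 = 4: row 1 has {1,2,3,7}; col 9 has {5,8,9}; box has {1,2,5,6} → only 4 remains.
R2C9 = 7: row 2 has {2,3,5}; col 9 has {4,5,8,9}; box has {1,2,4,5,6} → only 7 remains.
R3C9 = 3: row 3 has {2,6,9}; col 9 has {4,5,7,8,9}; box has {1,2,4,5,6,7} → only 3 remains.
R4C7 = 5: row 4 has {3,4,8}; col 7 has {1,2,6,7,8}; box has {7,8,9} → only 5 remains.
R5C7 = 4: row 5 has {2,3,7,9}; col 7 has {1,2,5,6,7,8}; box has {5,7,8,9} → only 4 remains.
R6C7 = 3: row 6 has {1,6,8,9}; col 7 has {1,2,4,5,6,7,8}; box has {4,5,7,8,9} → only 3 remains.
R6C8 = 2: row 6 has {1,3,6,8,9}; col 8 has {1,5,7}; box has {3,4,5,7,8,9} → only 2 remains.
R8C9 = 6: row 8 has {1,2,7,9}; col 9 has {3,4,5,7,8,9}; box has {1,5,7,8} → only 6 remains.
R9C1 = 1: row 9 has {4,5,7,8}; col 1 has {3,6,7,9}; box has {2,7,8,9} → only 1 remains.
R1C7 = 9: row 1 has {1,2,3,4,7}; col 7 has {1,2,3,4,5,6,7,8}; box has {1,2,3,4,5,6,7} → only 9 remains.
R3C8 = 8: row 3 has {2,3,6,9}; col 8 has {1,2,5,7}; box has {1,2,3,4,5,6,7,9} → only 8 remains.
R4C1 = 2: row 4 has {3,4,5,8}; col 1 has {1,3,6,7,9}; box has {3,6,8,9} → only 2 remains.
R4C8 = 6: row 4 has {2,3,4,5,8}; col 8 has {1,2,5,7,8}; box has {2,3,4,5,7,8,9} → only 6 remains.
R4C9 = 1: row 4 has {2,3,4,5,6,8}; col 9 has {3,4,5,6,7,8,9}; box has {2,3,4,5,6,7,8,9} → only 1 remains.
R7C9 = 2: row 7 has {1,8}; col 9 has {1,3,4,5,6,7,8,9}; box has {1,5,6,7,8} → only 2 remains.
R4C3 = 7: row 4 has {1,2,3,4,5,6,8}; col 3 has {2,3,8,9}; box has {2,3,6,8,9} → only 7 remains.
R4C5 = 9: row 4 has {1,2,3,4,5,6,7,8}; col 5 has {}; box has {1,2,3,4} → only 9 remains.
R2C4 = 9: in row 2, 9 can only go here (every other open cell in that row sees a 9).
R3C5 = 1: in row 3, 1 can only go here (every other open cell in that row sees a 1).
R3C1 = 4: in row 3, 4 can only go here (every other open cell in that row sees a 4).
R2C1 = 8: row 2 has {2,3,5,7,9}; col 1 has {1,2,3,4,6,7,9}; box has {2,3,4,7,9} → only 8 remains.
R7C1 = 5: row 7 has {1,2,8}; col 1 has {1,2,3,4,6,7,8,9}; box has {1,2,7,8,9} → only 5 remains.
R2C5 = 4: in row 2, 4 can only go here (every other open cell in that row sees a 4).
R6C3 = 4: in row 6, 4 can only go here (every other open cell in that row sees a 4).
R7C3 = 6: row 7 has {1,2,5,8}; col 3 has {2,3,4,7,8,9}; box has {1,2,5,7,8,9} → only 6 remains.
R9C2 = 3: row 9 has {1,4,5,7,8}; col 2 has {2,7,8,9}; box has {1,2,5,6,7,8,9} → only 3 remains.
R9C8 = 9: row 9 has {1,3,4,5,7,8}; col 8 has {1,2,5,6,7,8}; box has {1,2,5,6,7,8} → only 9 remains.
R2C3 = 1: row 2 has {2,3,4,5,7,8,9}; col 3 has {2,3,4,6,7,8,9}; box has {2,3,4,7,8,9} → only 1 remains.
R5C3 = 5: row 5 has {2,3,4,7,9}; col 3 has {1,2,3,4,6,7,8,9}; box has {2,3,4,6,7,8,9} → only 5 remains.
R7C2 = 4: row 7 has {1,2,5,6,8}; col 2 has {2,3,7,8,9}; box has {1,2,3,5,6,7,8,9} → only 4 remains.
R7C8 = 3: row 7 has {1,2,4,5,6,8}; col 8 has {1,2,5,6,7,8,9}; box has {1,2,5,6,7,8,9} → only 3 remains.
R8C8 = 4: row 8 has {1,2,6,7,9}; col 8 has {1,2,3,5,6,7,8,9}; box has {1,2,3,5,6,7,8,9} → only 4 remains.
R9C6 = 6: row 9 has {1,3,4,5,7,8,9}; col 6 has {1,2,3,4}; box has {1,4} → only 6 remains.
R2C2 = 6: row 2 has {1,2,3,4,5,7,8,9}; col 2 has {2,3,4,7,8,9}; box has {1,2,3,4,7,8,9} → only 6 remains.
R5C2 = 1: row 5 has {2,3,4,5,7,9}; col 2 has {2,3,4,6,7,8,9}; box has {2,3,4,5,6,7,8,9} → only 1 remains.
R5C6 = 8: row 5 has {1,2,3,4,5,7,9}; col 6 has {1,2,3,4,6}; box has {1,2,3,4,9} → only 8 remains.
R7C5 = 7: row 7 has {1,2,3,4,5,6,8}; col 5 has {1,4,9}; box has {1,4,6} → only 7 remains.
R7C6 = 9: row 7 has {1,2,3,4,5,6,7,8}; col 6 has {1,2,3,4,6,8}; box has {1,4,6,7} → only 9 remains.
R8C6 = 5: row 8 has {1,2,4,6,7,9}; col 6 has {1,2,3,4,6,8,9}; box has {1,4,6,7,9} → only 5 remains.
R9C5 = 2: row 9 has {1,3,4,5,6,7,8,9}; col 5 has {1,4,7,9}; box has {1,4,5,6,7,9} → only 2 remains.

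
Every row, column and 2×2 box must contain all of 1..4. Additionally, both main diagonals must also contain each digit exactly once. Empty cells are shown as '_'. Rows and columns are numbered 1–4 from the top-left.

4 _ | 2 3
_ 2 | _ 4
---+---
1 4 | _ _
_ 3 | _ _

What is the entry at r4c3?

4

r1c2 = 1 (sole candidate).
r2c1 = 3 (sole candidate).
r2c3 = 1 (sole candidate).
r3c3 = 3 (sole candidate).
r3c4 = 2 (sole candidate).
r4c1 = 2 (sole candidate).
r4c3 = 4: row 4 has {2,3}; col 3 has {1,2,3}; box has {2,3} → only 4 remains.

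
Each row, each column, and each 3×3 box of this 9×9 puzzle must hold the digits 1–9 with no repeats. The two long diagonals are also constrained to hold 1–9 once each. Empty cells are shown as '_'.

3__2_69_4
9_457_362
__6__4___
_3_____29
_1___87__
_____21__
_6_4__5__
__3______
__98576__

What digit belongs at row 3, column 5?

row 2, column 2 = 8: row 2 has {2,3,4,5,6,7,9}; col 2 has {1,3,6}; box has {3,4,6,9}; main diagonal has {2,3,5,6} → only 8 remains.
row 2, column 6 = 1: row 2 has {2,3,4,5,6,7,8,9}; col 6 has {2,4,6,7,8}; box has {2,4,5,6,7} → only 1 remains.
row 3, column 7 = 8: row 3 has {4,6}; col 7 has {1,3,5,6,7,9}; box has {2,3,4,6,9}; anti-diagonal has {4,6} → only 8 remains.
row 4, column 6 = 5: row 4 has {2,3,9}; col 6 has {1,2,4,6,7,8}; box has {2,8}; anti-diagonal has {4,6,8} → only 5 remains.
row 4, column 7 = 4: row 4 has {2,3,5,9}; col 7 has {1,3,5,6,7,8,9}; box has {1,2,7,9} → only 4 remains.
row 5, column 5 = 9: row 5 has {1,7,8}; col 5 has {5,7}; box has {2,5,8}; main diagonal has {2,3,5,6,8}; anti-diagonal has {4,5,6,8} → only 9 remains.
row 8, column 6 = 9: row 8 has {3}; col 6 has {1,2,4,5,6,7,8}; box has {4,5,7,8} → only 9 remains.
row 8, column 7 = 2: row 8 has {3,9}; col 7 has {1,3,4,5,6,7,8,9}; box has {5,6} → only 2 remains.
row 9, column 9 = 1: row 9 has {5,6,7,8,9}; col 9 has {2,4,9}; box has {2,5,6}; main diagonal has {2,3,5,6,8,9} → only 1 remains.
row 1, column 5 = 8: row 1 has {2,3,4,6,9}; col 5 has {5,7,9}; box has {1,2,4,5,6,7} → only 8 remains.
row 3, column 5 = 3: row 3 has {4,6,8}; col 5 has {5,7,8,9}; box has {1,2,4,5,6,7,8} → only 3 remains.

3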